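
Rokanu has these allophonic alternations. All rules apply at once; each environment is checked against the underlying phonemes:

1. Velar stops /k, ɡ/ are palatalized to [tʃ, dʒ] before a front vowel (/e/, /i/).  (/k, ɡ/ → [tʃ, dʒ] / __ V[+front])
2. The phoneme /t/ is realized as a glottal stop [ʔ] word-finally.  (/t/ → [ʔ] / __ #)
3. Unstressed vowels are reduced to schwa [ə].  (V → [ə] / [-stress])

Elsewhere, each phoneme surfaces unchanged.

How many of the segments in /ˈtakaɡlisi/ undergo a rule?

3

Segments that undergo a rule: /a/ → [ə] (rule 3); /i/ → [ə] (rule 3); /i/ → [ə] (rule 3).
All other segments surface unchanged.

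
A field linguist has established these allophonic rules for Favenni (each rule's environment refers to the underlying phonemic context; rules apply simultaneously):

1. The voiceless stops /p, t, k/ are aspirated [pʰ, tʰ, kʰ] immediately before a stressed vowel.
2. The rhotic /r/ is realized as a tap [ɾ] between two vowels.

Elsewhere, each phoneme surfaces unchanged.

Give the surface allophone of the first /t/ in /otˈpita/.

[t]

/t/ (between /o/ and /p/) is in the target of rule 1 but the environment (immediately before a stressed vowel) is not met → [t].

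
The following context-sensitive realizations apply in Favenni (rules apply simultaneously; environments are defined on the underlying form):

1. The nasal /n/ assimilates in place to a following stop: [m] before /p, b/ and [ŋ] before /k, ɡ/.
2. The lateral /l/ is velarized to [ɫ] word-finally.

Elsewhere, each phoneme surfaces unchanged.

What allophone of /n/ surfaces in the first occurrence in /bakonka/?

/n/ — between /o/ and /k/, before a labial or velar stop — surfaces as [ŋ] (rule 1).

[ŋ]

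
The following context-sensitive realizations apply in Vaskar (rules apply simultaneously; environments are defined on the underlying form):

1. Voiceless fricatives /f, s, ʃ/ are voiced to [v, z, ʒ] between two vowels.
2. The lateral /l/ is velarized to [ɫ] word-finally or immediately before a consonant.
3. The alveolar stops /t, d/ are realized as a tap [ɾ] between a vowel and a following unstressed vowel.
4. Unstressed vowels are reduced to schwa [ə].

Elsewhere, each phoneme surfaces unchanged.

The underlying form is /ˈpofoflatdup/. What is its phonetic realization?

/p/ — not in any rule's target class → [p].
/o/ (between /p/ and /f/): rule 4 targets it, but not in an unstressed syllable → unchanged [o].
/f/ (between /o/ and /o/): between two vowels, so rule 1 applies → [v].
/o/ (between /f/ and /f/): in an unstressed syllable, so rule 4 applies → [ə].
/f/ (between /o/ and /l/) is in the target of rule 1 but the environment (between two vowels) is not met → [f].
/l/ (between /f/ and /a/) is in the target of rule 2 but the environment (word-finally or immediately before a consonant) is not met → [l].
/a/ (between /l/ and /t/) occurs in an unstressed syllable → [ə] by rule 4.
/t/ (between /a/ and /d/) is in the target of rule 3 but the environment (between a vowel and a following unstressed vowel) is not met → [t].
/d/ — between /t/ and /u/; rule 3 does not apply here → [d].
/u/ — between /d/ and /p/, in an unstressed syllable — surfaces as [ə] (rule 4).
/p/ stays [p].

[ˈpovəflətdəp]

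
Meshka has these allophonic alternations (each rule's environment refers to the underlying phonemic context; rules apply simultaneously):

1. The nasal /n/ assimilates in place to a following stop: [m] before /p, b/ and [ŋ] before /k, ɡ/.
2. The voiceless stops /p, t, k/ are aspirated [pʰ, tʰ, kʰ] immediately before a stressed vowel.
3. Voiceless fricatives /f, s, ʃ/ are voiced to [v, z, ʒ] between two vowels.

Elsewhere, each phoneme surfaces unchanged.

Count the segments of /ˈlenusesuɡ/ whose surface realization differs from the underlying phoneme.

2

Segments that undergo a rule: /s/ → [z] (rule 3); /s/ → [z] (rule 3).
All other segments surface unchanged.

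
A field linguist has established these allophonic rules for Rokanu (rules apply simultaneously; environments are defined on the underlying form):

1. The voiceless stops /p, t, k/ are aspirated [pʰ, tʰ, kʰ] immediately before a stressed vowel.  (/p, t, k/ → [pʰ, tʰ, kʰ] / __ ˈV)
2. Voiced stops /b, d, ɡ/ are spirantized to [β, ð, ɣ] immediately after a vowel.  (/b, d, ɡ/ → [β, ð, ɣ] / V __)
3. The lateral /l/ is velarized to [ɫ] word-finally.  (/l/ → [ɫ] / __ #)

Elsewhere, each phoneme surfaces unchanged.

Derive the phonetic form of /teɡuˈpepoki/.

/t/ (word-initial) is in the target of rule 1 but the environment (immediately before a stressed vowel) is not met → [t].
/ɡ/ (between /e/ and /u/): immediately after a vowel, so rule 2 applies → [ɣ].
Rule 1 applies to /p/ (between /u/ and /e/: immediately before a stressed vowel) → [pʰ].
/p/ (between /e/ and /o/) is in the target of rule 1 but the environment (immediately before a stressed vowel) is not met → [p].
/k/ (between /o/ and /i/) fails the environment for rule 1, so it stays [k].

[teɣuˈpʰepoki]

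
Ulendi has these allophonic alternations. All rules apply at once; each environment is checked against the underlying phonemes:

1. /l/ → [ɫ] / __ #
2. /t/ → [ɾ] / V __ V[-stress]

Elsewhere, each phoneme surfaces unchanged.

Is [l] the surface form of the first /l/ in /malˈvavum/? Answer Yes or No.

/l/ (between /a/ and /v/): rule 1 targets it, but not word-finally → unchanged [l].
The actual realization is [l], which matches [l].

Yes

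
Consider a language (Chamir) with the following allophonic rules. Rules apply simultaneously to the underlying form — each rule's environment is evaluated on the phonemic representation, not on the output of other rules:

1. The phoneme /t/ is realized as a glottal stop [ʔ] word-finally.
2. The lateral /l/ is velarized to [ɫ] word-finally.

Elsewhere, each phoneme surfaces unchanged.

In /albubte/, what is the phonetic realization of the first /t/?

/t/ (between /b/ and /e/) fails the environment for rule 1, so it stays [t].

[t]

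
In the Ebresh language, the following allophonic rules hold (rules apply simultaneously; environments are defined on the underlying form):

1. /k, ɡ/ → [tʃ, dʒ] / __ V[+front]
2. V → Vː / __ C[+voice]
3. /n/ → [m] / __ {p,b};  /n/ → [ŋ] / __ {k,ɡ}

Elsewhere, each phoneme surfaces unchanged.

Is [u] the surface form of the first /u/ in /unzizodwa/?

/u/ (word-initial) occurs before a voiced consonant → [uː] by rule 2.
The actual realization is [uː], not [u].

No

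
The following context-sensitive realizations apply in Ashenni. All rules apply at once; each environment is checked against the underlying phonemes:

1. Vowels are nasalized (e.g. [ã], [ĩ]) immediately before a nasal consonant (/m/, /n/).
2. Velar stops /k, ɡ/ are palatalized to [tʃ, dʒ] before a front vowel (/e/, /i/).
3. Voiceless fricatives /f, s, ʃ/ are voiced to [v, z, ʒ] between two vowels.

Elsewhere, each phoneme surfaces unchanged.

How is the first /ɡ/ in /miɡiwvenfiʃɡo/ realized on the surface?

/ɡ/ (between /i/ and /i/): before a front vowel, so rule 2 applies → [dʒ].

[dʒ]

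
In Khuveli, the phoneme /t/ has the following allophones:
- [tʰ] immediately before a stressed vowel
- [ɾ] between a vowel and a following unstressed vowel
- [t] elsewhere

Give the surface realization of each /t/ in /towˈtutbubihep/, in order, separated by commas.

[t], [tʰ], [t]

Occurrence 1 (position 1): no conditioning environment matches → elsewhere allophone [t].
Occurrence 2 (position 4): immediately before a stressed vowel → [tʰ].
Occurrence 3 (position 6): no conditioning environment matches → elsewhere allophone [t].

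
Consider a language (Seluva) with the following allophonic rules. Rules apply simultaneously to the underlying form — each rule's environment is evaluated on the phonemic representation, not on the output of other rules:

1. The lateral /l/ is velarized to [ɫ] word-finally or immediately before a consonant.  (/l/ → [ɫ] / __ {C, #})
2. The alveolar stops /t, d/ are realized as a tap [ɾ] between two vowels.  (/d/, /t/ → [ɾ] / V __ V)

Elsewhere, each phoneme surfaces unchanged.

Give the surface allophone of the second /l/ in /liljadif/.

[ɫ]

/l/ (between /i/ and /j/): word-finally or immediately before a consonant, so rule 1 applies → [ɫ].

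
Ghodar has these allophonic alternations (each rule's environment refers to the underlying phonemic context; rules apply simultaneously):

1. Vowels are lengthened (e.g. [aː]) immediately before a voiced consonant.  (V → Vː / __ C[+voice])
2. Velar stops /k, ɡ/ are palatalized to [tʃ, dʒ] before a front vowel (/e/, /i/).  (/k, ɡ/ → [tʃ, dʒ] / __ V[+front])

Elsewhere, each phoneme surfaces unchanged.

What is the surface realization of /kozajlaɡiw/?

[koːzaːjlaːdʒiːw]

/k/ (word-initial): rule 2 targets it, but not before a front vowel → unchanged [k].
/o/ (between /k/ and /z/): before a voiced consonant, so rule 1 applies → [oː].
/z/ (between /o/ and /a/) is unaffected → [z].
/a/ meets the environment for rule 1 (before a voiced consonant) → [aː].
/j/ stays [j].
/l/ (between /j/ and /a/): no rule targets it → [l].
/a/ (between /l/ and /ɡ/) occurs before a voiced consonant → [aː] by rule 1.
/ɡ/ — between /a/ and /i/, before a front vowel — surfaces as [dʒ] (rule 2).
/i/ — between /ɡ/ and /w/, before a voiced consonant — surfaces as [iː] (rule 1).
/w/ — not in any rule's target class → [w].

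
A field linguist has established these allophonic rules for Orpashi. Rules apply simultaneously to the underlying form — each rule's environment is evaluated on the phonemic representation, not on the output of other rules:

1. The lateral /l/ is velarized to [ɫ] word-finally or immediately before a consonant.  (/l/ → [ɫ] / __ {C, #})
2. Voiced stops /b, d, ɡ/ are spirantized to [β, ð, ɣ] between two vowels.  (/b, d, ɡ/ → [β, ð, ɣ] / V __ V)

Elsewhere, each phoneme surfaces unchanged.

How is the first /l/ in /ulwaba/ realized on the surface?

/l/ — between /u/ and /w/, word-finally or immediately before a consonant — surfaces as [ɫ] (rule 1).

[ɫ]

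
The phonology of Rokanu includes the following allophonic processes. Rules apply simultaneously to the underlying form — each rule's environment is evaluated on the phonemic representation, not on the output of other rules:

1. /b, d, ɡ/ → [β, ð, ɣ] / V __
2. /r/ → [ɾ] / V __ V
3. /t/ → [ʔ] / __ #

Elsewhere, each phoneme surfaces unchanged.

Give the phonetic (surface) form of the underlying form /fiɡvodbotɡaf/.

[fiɣvoðbotɡaf]

/f/ (word-initial) is unaffected → [f].
/i/ (between /f/ and /ɡ/) is unaffected → [i].
/ɡ/ meets the environment for rule 1 (immediately after a vowel) → [ɣ].
/v/ (between /ɡ/ and /o/): no rule targets it → [v].
/o/ — not in any rule's target class → [o].
Rule 1 applies to /d/ (between /o/ and /b/: immediately after a vowel) → [ð].
/b/ (between /d/ and /o/) is in the target of rule 1 but the environment (immediately after a vowel) is not met → [b].
/o/ stays [o].
/t/ (between /o/ and /ɡ/): rule 3 targets it, but not word-finally → unchanged [t].
/ɡ/ (between /t/ and /a/) fails the environment for rule 1, so it stays [ɡ].
/a/ (between /ɡ/ and /f/) is unaffected → [a].
/f/ (word-final) is unaffected → [f].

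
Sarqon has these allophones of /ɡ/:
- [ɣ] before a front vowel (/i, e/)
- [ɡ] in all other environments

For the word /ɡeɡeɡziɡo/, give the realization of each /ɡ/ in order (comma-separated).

[ɣ], [ɣ], [ɡ], [ɡ]

Occurrence 1 (position 1): before a front vowel (/i, e/) → [ɣ].
Occurrence 2 (position 3): before a front vowel (/i, e/) → [ɣ].
Occurrence 3 (position 5): no conditioning environment matches → elsewhere allophone [ɡ].
Occurrence 4 (position 8): no conditioning environment matches → elsewhere allophone [ɡ].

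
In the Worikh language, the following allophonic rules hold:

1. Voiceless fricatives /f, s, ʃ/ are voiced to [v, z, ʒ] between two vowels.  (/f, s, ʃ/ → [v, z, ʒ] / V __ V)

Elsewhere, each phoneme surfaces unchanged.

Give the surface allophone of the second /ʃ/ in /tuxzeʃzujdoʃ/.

/ʃ/ (word-final) fails the environment for rule 1, so it stays [ʃ].

[ʃ]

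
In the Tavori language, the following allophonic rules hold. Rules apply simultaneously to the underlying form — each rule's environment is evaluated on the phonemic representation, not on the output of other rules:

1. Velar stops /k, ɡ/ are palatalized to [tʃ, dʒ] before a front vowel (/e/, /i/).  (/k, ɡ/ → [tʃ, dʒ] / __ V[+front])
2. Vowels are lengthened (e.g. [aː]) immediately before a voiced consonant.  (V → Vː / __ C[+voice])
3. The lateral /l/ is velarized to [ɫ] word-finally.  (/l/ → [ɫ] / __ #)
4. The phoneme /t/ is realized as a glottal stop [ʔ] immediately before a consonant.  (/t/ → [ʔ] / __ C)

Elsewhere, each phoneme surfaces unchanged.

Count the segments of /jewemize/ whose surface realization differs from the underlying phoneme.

Segments that undergo a rule: /e/ → [eː] (rule 2); /e/ → [eː] (rule 2); /i/ → [iː] (rule 2).
All other segments surface unchanged.

3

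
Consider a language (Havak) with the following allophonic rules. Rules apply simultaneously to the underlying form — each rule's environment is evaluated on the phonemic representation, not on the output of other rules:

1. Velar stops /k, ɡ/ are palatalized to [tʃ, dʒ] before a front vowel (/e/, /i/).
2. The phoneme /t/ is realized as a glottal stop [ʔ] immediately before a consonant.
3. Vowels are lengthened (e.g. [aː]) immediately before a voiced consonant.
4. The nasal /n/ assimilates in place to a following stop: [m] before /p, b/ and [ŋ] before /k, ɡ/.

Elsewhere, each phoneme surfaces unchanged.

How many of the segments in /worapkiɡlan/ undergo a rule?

Segments that undergo a rule: /o/ → [oː] (rule 3); /k/ → [tʃ] (rule 1); /i/ → [iː] (rule 3); /a/ → [aː] (rule 3).
All other segments surface unchanged.

4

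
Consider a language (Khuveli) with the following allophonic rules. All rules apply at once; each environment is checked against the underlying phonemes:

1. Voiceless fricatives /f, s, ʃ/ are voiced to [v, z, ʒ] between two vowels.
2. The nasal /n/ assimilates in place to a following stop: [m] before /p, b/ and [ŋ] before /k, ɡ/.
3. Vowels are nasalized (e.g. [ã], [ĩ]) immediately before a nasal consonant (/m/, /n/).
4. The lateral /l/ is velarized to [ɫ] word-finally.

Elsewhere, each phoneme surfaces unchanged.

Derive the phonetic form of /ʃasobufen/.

[ʃazobuvẽn]

/ʃ/ — word-initial; rule 1 does not apply here → [ʃ].
/a/ (between /ʃ/ and /s/) is in the target of rule 3 but the environment (before a nasal consonant) is not met → [a].
/s/ (between /a/ and /o/) occurs between two vowels → [z] by rule 1.
/o/ (between /s/ and /b/) is in the target of rule 3 but the environment (before a nasal consonant) is not met → [o].
/b/ (between /o/ and /u/) is unaffected → [b].
/u/ (between /b/ and /f/) is in the target of rule 3 but the environment (before a nasal consonant) is not met → [u].
Rule 1 applies to /f/ (between /u/ and /e/: between two vowels) → [v].
/e/ meets the environment for rule 3 (before a nasal consonant) → [ẽ].
/n/ (word-final) fails the environment for rule 2, so it stays [n].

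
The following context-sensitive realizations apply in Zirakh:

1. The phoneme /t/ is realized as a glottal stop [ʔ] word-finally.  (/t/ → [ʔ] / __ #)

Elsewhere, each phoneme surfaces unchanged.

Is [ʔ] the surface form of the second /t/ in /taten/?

No

/t/ (between /a/ and /e/): rule 1 targets it, but not word-finally → unchanged [t].
The actual realization is [t], not [ʔ].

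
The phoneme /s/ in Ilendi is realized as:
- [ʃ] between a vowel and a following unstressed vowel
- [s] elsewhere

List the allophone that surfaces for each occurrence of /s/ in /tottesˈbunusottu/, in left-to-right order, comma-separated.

[s], [ʃ]

Occurrence 1 (position 6): no conditioning environment matches → elsewhere allophone [s].
Occurrence 2 (position 11): between a vowel and a following unstressed vowel → [ʃ].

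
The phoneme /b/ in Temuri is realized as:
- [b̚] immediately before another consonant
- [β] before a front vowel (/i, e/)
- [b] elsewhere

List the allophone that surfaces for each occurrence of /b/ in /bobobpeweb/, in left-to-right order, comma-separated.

[b], [b], [b̚], [b]

Occurrence 1 (position 1): no conditioning environment matches → elsewhere allophone [b].
Occurrence 2 (position 3): no conditioning environment matches → elsewhere allophone [b].
Occurrence 3 (position 5): immediately before another consonant → [b̚].
Occurrence 4 (position 10): no conditioning environment matches → elsewhere allophone [b].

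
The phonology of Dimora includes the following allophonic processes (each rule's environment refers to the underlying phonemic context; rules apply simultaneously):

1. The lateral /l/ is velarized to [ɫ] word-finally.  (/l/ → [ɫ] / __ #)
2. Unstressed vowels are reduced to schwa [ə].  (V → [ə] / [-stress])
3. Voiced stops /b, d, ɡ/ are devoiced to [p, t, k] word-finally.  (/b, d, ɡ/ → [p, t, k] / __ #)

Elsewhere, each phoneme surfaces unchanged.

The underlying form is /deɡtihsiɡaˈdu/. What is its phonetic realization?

/d/ (word-initial) is in the target of rule 3 but the environment (word-finally) is not met → [d].
/e/ meets the environment for rule 2 (in an unstressed syllable) → [ə].
/ɡ/ — between /e/ and /t/; rule 3 does not apply here → [ɡ].
/t/ stays [t].
/i/ meets the environment for rule 2 (in an unstressed syllable) → [ə].
/h/ (between /i/ and /s/) is unaffected → [h].
/s/ stays [s].
/i/ (between /s/ and /ɡ/): in an unstressed syllable, so rule 2 applies → [ə].
/ɡ/ (between /i/ and /a/): rule 3 targets it, but not word-finally → unchanged [ɡ].
/a/ meets the environment for rule 2 (in an unstressed syllable) → [ə].
/d/ (between /a/ and /u/) is in the target of rule 3 but the environment (word-finally) is not met → [d].
/u/ — word-final; rule 2 does not apply here → [u].

[dəɡtəhsəɡəˈdu]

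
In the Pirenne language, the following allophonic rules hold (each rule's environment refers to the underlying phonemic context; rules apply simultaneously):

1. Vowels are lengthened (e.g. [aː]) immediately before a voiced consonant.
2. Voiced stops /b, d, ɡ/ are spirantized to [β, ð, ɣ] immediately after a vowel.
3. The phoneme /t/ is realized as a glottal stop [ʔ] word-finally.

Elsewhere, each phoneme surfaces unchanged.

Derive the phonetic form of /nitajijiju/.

/n/ (word-initial): no rule targets it → [n].
/i/ (between /n/ and /t/): rule 1 targets it, but not before a voiced consonant → unchanged [i].
/t/ (between /i/ and /a/) is in the target of rule 3 but the environment (word-finally) is not met → [t].
/a/ — between /t/ and /j/, before a voiced consonant — surfaces as [aː] (rule 1).
/j/ — not in any rule's target class → [j].
Rule 1 applies to /i/ (between /j/ and /j/: before a voiced consonant) → [iː].
/j/ — not in any rule's target class → [j].
Rule 1 applies to /i/ (between /j/ and /j/: before a voiced consonant) → [iː].
/j/ stays [j].
/u/ (word-final) is in the target of rule 1 but the environment (before a voiced consonant) is not met → [u].

[nitaːjiːjiːju]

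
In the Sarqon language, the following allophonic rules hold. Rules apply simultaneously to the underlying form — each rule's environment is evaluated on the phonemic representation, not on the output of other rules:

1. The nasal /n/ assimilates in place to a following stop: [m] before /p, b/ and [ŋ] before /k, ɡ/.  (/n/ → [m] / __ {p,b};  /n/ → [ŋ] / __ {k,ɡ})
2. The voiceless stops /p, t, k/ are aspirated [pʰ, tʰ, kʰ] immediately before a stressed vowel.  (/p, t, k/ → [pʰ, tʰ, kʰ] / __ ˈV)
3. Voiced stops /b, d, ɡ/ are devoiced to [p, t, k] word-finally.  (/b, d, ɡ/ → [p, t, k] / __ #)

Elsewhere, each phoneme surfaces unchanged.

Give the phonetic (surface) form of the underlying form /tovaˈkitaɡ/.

[tovaˈkʰitak]

/t/ (word-initial) is in the target of rule 2 but the environment (immediately before a stressed vowel) is not met → [t].
/k/ (between /a/ and /i/): immediately before a stressed vowel, so rule 2 applies → [kʰ].
/t/ (between /i/ and /a/) fails the environment for rule 2, so it stays [t].
/ɡ/ meets the environment for rule 3 (word-finally) → [k].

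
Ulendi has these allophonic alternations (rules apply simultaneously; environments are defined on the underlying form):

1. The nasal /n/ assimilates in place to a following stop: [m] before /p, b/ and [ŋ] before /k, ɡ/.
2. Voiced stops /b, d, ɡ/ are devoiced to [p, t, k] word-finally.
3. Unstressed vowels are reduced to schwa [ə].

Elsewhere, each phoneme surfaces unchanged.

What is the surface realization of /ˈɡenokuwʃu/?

[ˈɡenəkəwʃə]

/ɡ/ — word-initial; rule 2 does not apply here → [ɡ].
/e/ (between /ɡ/ and /n/): rule 3 targets it, but not in an unstressed syllable → unchanged [e].
/n/ — between /e/ and /o/; rule 1 does not apply here → [n].
/o/ (between /n/ and /k/): in an unstressed syllable, so rule 3 applies → [ə].
/k/ (between /o/ and /u/) is unaffected → [k].
/u/ (between /k/ and /w/): in an unstressed syllable, so rule 3 applies → [ə].
/w/ — not in any rule's target class → [w].
/ʃ/ stays [ʃ].
/u/ (word-final): in an unstressed syllable, so rule 3 applies → [ə].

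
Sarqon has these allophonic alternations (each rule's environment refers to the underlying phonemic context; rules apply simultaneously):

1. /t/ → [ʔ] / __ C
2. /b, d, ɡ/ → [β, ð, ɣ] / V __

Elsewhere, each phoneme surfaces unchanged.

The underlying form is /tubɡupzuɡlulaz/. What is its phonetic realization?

[tuβɡupzuɣlulaz]

/t/ (word-initial) is in the target of rule 1 but the environment (immediately before a consonant) is not met → [t].
/u/ — not in any rule's target class → [u].
Rule 2 applies to /b/ (between /u/ and /ɡ/: immediately after a vowel) → [β].
/ɡ/ (between /b/ and /u/) is in the target of rule 2 but the environment (immediately after a vowel) is not met → [ɡ].
/u/ — not in any rule's target class → [u].
/p/ (between /u/ and /z/): no rule targets it → [p].
/z/ stays [z].
/u/ (between /z/ and /ɡ/): no rule targets it → [u].
/ɡ/ meets the environment for rule 2 (immediately after a vowel) → [ɣ].
/l/ (between /ɡ/ and /u/) is unaffected → [l].
/u/ (between /l/ and /l/) is unaffected → [u].
/l/ (between /u/ and /a/): no rule targets it → [l].
/a/ (between /l/ and /z/): no rule targets it → [a].
/z/ stays [z].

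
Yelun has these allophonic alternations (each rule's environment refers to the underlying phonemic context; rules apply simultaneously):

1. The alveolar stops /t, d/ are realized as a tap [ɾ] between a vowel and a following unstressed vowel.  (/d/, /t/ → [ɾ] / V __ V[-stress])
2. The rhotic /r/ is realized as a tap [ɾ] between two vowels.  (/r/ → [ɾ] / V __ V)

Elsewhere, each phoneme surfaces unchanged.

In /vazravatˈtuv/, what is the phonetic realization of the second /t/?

/t/ — between /t/ and /u/; rule 1 does not apply here → [t].

[t]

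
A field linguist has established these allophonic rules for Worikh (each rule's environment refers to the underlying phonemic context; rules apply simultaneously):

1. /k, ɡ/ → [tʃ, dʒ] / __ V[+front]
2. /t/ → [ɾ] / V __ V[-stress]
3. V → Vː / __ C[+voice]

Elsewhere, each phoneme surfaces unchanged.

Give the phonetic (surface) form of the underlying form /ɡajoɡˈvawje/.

/ɡ/ (word-initial) is in the target of rule 1 but the environment (before a front vowel) is not met → [ɡ].
/a/ (between /ɡ/ and /j/): before a voiced consonant, so rule 3 applies → [aː].
/j/ (between /a/ and /o/) is unaffected → [j].
/o/ — between /j/ and /ɡ/, before a voiced consonant — surfaces as [oː] (rule 3).
/ɡ/ (between /o/ and /v/): rule 1 targets it, but not before a front vowel → unchanged [ɡ].
/v/ — not in any rule's target class → [v].
/a/ (between /v/ and /w/) occurs before a voiced consonant → [aː] by rule 3.
/w/ (between /a/ and /j/) is unaffected → [w].
/j/ stays [j].
/e/ — word-final; rule 3 does not apply here → [e].

[ɡaːjoːɡˈvaːwje]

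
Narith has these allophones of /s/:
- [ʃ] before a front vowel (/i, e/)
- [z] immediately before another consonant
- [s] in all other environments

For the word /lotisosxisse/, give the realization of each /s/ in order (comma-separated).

Occurrence 1 (position 5): no conditioning environment matches → elsewhere allophone [s].
Occurrence 2 (position 7): immediately before another consonant → [z].
Occurrence 3 (position 10): immediately before another consonant → [z].
Occurrence 4 (position 11): before a front vowel (/i, e/) → [ʃ].

[s], [z], [z], [ʃ]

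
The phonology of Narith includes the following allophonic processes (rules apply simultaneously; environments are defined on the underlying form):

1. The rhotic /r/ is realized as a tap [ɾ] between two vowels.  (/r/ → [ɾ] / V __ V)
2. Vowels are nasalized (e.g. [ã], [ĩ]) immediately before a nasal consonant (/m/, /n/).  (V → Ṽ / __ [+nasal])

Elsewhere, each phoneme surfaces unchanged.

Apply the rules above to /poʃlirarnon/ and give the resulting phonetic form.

/p/ (word-initial) is unaffected → [p].
/o/ (between /p/ and /ʃ/) is in the target of rule 2 but the environment (before a nasal consonant) is not met → [o].
/ʃ/ — not in any rule's target class → [ʃ].
/l/ — not in any rule's target class → [l].
/i/ (between /l/ and /r/) is in the target of rule 2 but the environment (before a nasal consonant) is not met → [i].
/r/ (between /i/ and /a/) occurs between two vowels → [ɾ] by rule 1.
/a/ (between /r/ and /r/): rule 2 targets it, but not before a nasal consonant → unchanged [a].
/r/ (between /a/ and /n/) fails the environment for rule 1, so it stays [r].
/n/ (between /r/ and /o/): no rule targets it → [n].
/o/ (between /n/ and /n/) occurs before a nasal consonant → [õ] by rule 2.
/n/ (word-final) is unaffected → [n].

[poʃliɾarnõn]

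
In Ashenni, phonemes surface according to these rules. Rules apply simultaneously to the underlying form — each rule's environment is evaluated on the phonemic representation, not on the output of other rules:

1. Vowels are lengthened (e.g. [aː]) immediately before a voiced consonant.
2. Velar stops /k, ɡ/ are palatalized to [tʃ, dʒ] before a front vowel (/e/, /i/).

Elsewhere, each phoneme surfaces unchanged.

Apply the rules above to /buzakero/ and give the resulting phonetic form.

[buːzatʃeːro]

/b/ (word-initial): no rule targets it → [b].
/u/ (between /b/ and /z/) occurs before a voiced consonant → [uː] by rule 1.
/z/ stays [z].
/a/ — between /z/ and /k/; rule 1 does not apply here → [a].
Rule 2 applies to /k/ (between /a/ and /e/: before a front vowel) → [tʃ].
/e/ (between /k/ and /r/): before a voiced consonant, so rule 1 applies → [eː].
/r/ (between /e/ and /o/) is unaffected → [r].
/o/ (word-final): rule 1 targets it, but not before a voiced consonant → unchanged [o].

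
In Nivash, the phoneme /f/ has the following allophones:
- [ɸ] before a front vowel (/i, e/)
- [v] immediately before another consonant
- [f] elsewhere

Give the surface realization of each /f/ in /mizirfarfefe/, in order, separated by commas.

[f], [ɸ], [ɸ]

Occurrence 1 (position 6): no conditioning environment matches → elsewhere allophone [f].
Occurrence 2 (position 9): before a front vowel (/i, e/) → [ɸ].
Occurrence 3 (position 11): before a front vowel (/i, e/) → [ɸ].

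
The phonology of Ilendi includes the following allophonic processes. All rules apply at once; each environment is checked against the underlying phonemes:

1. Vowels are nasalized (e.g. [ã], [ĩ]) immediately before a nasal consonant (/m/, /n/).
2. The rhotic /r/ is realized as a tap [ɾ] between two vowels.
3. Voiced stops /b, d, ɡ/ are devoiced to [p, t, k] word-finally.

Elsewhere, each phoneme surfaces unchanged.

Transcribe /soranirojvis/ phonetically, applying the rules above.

[soɾãniɾojvis]

/o/ (between /s/ and /r/) fails the environment for rule 1, so it stays [o].
/r/ (between /o/ and /a/): between two vowels, so rule 2 applies → [ɾ].
/a/ (between /r/ and /n/) occurs before a nasal consonant → [ã] by rule 1.
/i/ (between /n/ and /r/) fails the environment for rule 1, so it stays [i].
/r/ — between /i/ and /o/, between two vowels — surfaces as [ɾ] (rule 2).
/o/ — between /r/ and /j/; rule 1 does not apply here → [o].
/i/ (between /v/ and /s/): rule 1 targets it, but not before a nasal consonant → unchanged [i].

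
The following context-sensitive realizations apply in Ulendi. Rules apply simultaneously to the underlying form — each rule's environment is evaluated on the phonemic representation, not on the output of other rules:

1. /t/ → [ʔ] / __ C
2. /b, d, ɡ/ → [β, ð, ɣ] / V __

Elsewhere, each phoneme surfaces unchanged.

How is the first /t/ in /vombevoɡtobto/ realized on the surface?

[t]

/t/ (between /ɡ/ and /o/) is in the target of rule 1 but the environment (immediately before a consonant) is not met → [t].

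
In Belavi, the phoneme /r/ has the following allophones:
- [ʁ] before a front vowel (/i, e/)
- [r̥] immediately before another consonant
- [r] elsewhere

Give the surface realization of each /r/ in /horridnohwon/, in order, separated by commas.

Occurrence 1 (position 3): immediately before another consonant → [r̥].
Occurrence 2 (position 4): before a front vowel (/i, e/) → [ʁ].

[r̥], [ʁ]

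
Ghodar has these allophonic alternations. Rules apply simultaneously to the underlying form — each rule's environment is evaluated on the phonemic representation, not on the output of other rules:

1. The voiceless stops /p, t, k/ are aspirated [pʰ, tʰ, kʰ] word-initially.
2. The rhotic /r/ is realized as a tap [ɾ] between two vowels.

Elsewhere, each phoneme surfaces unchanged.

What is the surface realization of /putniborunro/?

Rule 1 applies to /p/ (word-initial: word-initially) → [pʰ].
/u/ stays [u].
/t/ — between /u/ and /n/; rule 1 does not apply here → [t].
/n/ (between /t/ and /i/): no rule targets it → [n].
/i/ — not in any rule's target class → [i].
/b/ — not in any rule's target class → [b].
/o/ stays [o].
/r/ (between /o/ and /u/) occurs between two vowels → [ɾ] by rule 2.
/u/ — not in any rule's target class → [u].
/n/ stays [n].
/r/ (between /n/ and /o/) fails the environment for rule 2, so it stays [r].
/o/ (word-final): no rule targets it → [o].

[pʰutniboɾunro]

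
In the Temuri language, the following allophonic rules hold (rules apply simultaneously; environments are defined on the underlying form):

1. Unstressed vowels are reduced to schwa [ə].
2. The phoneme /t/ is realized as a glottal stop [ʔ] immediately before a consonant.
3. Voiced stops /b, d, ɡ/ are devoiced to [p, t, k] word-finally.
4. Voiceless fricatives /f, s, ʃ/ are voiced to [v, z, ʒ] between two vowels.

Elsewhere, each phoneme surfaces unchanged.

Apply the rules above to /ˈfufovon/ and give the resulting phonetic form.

[ˈfuvəvən]

/f/ (word-initial): rule 4 targets it, but not between two vowels → unchanged [f].
/u/ (between /f/ and /f/) fails the environment for rule 1, so it stays [u].
/f/ meets the environment for rule 4 (between two vowels) → [v].
/o/ — between /f/ and /v/, in an unstressed syllable — surfaces as [ə] (rule 1).
/o/ — between /v/ and /n/, in an unstressed syllable — surfaces as [ə] (rule 1).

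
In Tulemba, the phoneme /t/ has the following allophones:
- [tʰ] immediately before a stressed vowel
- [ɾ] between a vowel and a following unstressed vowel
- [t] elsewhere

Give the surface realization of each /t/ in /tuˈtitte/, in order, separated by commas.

Occurrence 1 (position 1): no conditioning environment matches → elsewhere allophone [t].
Occurrence 2 (position 3): immediately before a stressed vowel → [tʰ].
Occurrence 3 (position 5): no conditioning environment matches → elsewhere allophone [t].
Occurrence 4 (position 6): no conditioning environment matches → elsewhere allophone [t].

[t], [tʰ], [t], [t]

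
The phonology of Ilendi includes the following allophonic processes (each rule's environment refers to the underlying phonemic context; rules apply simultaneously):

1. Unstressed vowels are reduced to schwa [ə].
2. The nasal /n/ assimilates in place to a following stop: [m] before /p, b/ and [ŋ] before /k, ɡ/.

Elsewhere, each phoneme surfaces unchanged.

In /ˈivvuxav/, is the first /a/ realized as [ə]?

/a/ — between /x/ and /v/, in an unstressed syllable — surfaces as [ə] (rule 1).
The actual realization is [ə], which matches [ə].

Yes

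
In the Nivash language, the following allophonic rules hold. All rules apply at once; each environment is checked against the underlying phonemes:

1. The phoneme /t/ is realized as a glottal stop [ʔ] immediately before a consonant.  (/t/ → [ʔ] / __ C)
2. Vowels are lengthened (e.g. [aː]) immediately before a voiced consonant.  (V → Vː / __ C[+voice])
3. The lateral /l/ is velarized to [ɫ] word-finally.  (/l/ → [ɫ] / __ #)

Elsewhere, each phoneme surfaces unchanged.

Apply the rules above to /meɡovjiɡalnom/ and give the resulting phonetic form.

/e/ meets the environment for rule 2 (before a voiced consonant) → [eː].
/o/ (between /ɡ/ and /v/): before a voiced consonant, so rule 2 applies → [oː].
/i/ (between /j/ and /ɡ/): before a voiced consonant, so rule 2 applies → [iː].
/a/ (between /ɡ/ and /l/) occurs before a voiced consonant → [aː] by rule 2.
/l/ — between /a/ and /n/; rule 3 does not apply here → [l].
/o/ (between /n/ and /m/) occurs before a voiced consonant → [oː] by rule 2.

[meːɡoːvjiːɡaːlnoːm]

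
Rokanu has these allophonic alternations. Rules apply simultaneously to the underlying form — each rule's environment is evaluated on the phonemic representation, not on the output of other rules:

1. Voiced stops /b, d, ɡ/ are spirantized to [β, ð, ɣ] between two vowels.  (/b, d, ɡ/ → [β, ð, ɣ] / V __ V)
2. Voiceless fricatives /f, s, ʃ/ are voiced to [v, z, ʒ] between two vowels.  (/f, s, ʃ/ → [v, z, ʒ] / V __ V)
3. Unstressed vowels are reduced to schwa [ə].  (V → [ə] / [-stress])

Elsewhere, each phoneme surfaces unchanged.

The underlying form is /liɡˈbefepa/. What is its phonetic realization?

/l/ (word-initial): no rule targets it → [l].
Rule 3 applies to /i/ (between /l/ and /ɡ/: in an unstressed syllable) → [ə].
/ɡ/ (between /i/ and /b/): rule 1 targets it, but not between two vowels → unchanged [ɡ].
/b/ — between /ɡ/ and /e/; rule 1 does not apply here → [b].
/e/ — between /b/ and /f/; rule 3 does not apply here → [e].
/f/ — between /e/ and /e/, between two vowels — surfaces as [v] (rule 2).
/e/ meets the environment for rule 3 (in an unstressed syllable) → [ə].
/p/ — not in any rule's target class → [p].
Rule 3 applies to /a/ (word-final: in an unstressed syllable) → [ə].

[ləɡˈbevəpə]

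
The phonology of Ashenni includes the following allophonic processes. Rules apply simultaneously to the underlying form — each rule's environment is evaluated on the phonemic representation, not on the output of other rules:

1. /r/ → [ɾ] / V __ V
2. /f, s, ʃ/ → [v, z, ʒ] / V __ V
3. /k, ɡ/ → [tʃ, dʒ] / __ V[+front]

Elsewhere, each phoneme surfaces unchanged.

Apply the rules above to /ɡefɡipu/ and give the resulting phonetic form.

[dʒefdʒipu]

/ɡ/ meets the environment for rule 3 (before a front vowel) → [dʒ].
/e/ (between /ɡ/ and /f/) is unaffected → [e].
/f/ (between /e/ and /ɡ/) is in the target of rule 2 but the environment (between two vowels) is not met → [f].
/ɡ/ (between /f/ and /i/): before a front vowel, so rule 3 applies → [dʒ].
/i/ (between /ɡ/ and /p/) is unaffected → [i].
/p/ — not in any rule's target class → [p].
/u/ (word-final) is unaffected → [u].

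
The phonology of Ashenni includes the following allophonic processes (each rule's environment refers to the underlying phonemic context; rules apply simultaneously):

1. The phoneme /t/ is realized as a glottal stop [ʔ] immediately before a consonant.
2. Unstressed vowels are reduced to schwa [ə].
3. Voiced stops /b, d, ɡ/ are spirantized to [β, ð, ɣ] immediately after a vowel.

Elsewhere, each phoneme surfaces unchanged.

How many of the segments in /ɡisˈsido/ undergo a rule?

3

Segments that undergo a rule: /i/ → [ə] (rule 2); /d/ → [ð] (rule 3); /o/ → [ə] (rule 2).
All other segments surface unchanged.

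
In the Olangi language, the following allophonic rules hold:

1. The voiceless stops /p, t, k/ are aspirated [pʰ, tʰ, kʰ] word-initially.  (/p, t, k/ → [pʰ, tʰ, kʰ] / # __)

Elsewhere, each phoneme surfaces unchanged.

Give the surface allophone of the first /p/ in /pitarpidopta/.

[pʰ]

/p/ — word-initial, word-initially — surfaces as [pʰ] (rule 1).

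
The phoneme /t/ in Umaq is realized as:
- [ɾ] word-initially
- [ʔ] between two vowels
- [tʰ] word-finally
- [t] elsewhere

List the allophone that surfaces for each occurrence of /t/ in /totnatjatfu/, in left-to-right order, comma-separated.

[ɾ], [t], [t], [t]

Occurrence 1 (position 1): word-initially → [ɾ].
Occurrence 2 (position 3): no conditioning environment matches → elsewhere allophone [t].
Occurrence 3 (position 6): no conditioning environment matches → elsewhere allophone [t].
Occurrence 4 (position 9): no conditioning environment matches → elsewhere allophone [t].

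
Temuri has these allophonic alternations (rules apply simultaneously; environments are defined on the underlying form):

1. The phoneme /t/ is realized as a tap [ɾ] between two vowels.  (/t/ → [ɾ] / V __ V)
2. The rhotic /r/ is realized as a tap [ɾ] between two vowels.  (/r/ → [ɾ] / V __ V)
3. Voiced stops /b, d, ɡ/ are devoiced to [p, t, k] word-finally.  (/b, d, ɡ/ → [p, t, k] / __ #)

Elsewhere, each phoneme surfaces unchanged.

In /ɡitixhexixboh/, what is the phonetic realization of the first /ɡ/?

[ɡ]

/ɡ/ — word-initial; rule 3 does not apply here → [ɡ].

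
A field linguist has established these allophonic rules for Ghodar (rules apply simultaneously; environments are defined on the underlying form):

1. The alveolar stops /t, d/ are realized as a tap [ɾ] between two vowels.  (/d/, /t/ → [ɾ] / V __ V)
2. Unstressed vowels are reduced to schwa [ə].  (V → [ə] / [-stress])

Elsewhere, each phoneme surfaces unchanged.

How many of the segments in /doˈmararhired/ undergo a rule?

4

Segments that undergo a rule: /o/ → [ə] (rule 2); /a/ → [ə] (rule 2); /i/ → [ə] (rule 2); /e/ → [ə] (rule 2).
All other segments surface unchanged.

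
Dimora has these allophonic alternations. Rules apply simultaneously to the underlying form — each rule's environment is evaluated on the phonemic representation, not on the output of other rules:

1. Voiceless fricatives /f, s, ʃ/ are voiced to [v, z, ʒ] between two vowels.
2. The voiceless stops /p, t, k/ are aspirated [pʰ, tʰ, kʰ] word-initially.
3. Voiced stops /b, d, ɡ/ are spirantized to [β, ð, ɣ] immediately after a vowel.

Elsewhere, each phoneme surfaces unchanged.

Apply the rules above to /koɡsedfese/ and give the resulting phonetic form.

/k/ — word-initial, word-initially — surfaces as [kʰ] (rule 2).
/o/ stays [o].
/ɡ/ — between /o/ and /s/, immediately after a vowel — surfaces as [ɣ] (rule 3).
/s/ (between /ɡ/ and /e/) fails the environment for rule 1, so it stays [s].
/e/ (between /s/ and /d/): no rule targets it → [e].
/d/ (between /e/ and /f/) occurs immediately after a vowel → [ð] by rule 3.
/f/ — between /d/ and /e/; rule 1 does not apply here → [f].
/e/ stays [e].
/s/ — between /e/ and /e/, between two vowels — surfaces as [z] (rule 1).
/e/ stays [e].

[kʰoɣseðfeze]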